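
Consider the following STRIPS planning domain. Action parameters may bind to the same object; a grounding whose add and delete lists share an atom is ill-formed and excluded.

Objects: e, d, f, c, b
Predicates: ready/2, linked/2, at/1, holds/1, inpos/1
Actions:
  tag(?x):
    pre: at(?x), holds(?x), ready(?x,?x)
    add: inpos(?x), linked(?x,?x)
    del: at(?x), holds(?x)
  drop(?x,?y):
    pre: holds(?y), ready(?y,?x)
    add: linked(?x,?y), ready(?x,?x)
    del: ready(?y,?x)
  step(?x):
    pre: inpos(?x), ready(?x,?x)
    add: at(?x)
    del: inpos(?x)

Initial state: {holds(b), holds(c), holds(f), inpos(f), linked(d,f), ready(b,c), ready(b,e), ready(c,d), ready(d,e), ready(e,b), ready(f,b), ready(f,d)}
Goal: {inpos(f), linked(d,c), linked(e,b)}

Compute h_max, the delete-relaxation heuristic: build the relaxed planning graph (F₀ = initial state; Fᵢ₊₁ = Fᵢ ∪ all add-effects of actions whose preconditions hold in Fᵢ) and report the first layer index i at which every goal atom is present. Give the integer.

1

F0 = init (12 atoms)
F1 = F0 ∪ {linked(b,f), linked(c,b), linked(d,c), linked(e,b), ready(b,b), ready(c,c), ready(d,d), ready(e,e)}  (20 atoms)
goal ⊆ F1  ⇒  h_max = 1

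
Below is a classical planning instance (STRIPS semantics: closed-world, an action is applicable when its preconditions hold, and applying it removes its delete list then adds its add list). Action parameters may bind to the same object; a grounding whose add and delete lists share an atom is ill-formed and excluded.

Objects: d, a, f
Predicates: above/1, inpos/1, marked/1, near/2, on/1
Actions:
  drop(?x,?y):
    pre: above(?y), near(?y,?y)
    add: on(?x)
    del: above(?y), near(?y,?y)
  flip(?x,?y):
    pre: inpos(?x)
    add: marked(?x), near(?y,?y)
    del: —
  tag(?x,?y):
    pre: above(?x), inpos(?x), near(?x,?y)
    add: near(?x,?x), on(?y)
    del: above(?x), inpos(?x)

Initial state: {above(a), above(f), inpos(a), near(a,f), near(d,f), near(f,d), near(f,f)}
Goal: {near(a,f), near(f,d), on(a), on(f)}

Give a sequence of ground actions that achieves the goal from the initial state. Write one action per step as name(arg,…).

drop(a,f); tag(a,f)

1. drop(a,f)  →  {above(a), inpos(a), near(a,f), near(d,f), near(f,d), on(a)}
2. tag(a,f)  →  {near(a,a), near(a,f), near(d,f), near(f,d), on(a), on(f)}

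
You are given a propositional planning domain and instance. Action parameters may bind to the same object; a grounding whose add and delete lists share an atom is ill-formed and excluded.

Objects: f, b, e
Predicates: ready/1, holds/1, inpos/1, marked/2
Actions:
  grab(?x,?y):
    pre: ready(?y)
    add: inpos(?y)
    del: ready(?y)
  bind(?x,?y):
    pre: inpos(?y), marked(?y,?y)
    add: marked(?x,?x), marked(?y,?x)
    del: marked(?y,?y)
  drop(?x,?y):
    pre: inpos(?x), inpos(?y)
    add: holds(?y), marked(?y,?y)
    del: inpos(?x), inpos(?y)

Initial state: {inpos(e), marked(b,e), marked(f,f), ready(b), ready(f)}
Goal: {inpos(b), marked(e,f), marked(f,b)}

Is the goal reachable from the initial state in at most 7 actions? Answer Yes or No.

1. grab(f,f)  →  {inpos(e), inpos(f), marked(b,e), marked(f,f), ready(b)}
2. grab(f,b)  →  {inpos(b), inpos(e), inpos(f), marked(b,e), marked(f,f)}
3. bind(b,f)  →  {inpos(b), inpos(e), inpos(f), marked(b,b), marked(b,e), marked(f,b)}
4. bind(e,b)  →  {inpos(b), inpos(e), inpos(f), marked(b,e), marked(e,e), marked(f,b)}
5. bind(f,e)  →  {inpos(b), inpos(e), inpos(f), marked(b,e), marked(e,f), marked(f,b), marked(f,f)}
optimal plan length = 5; 5 ≤ 7

Yes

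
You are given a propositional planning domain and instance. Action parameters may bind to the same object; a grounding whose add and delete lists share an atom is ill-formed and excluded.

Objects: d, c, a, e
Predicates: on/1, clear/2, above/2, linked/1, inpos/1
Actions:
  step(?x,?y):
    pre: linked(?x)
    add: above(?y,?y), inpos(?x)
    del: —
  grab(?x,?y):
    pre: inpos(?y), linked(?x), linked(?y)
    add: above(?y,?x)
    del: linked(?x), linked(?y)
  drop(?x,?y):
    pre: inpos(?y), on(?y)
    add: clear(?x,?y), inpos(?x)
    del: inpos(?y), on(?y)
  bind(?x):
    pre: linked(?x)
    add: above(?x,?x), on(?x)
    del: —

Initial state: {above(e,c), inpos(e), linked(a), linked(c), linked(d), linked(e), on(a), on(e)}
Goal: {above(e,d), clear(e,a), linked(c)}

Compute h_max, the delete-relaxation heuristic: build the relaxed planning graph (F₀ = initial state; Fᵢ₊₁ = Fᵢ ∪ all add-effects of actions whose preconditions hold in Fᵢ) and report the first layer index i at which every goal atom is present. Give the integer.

2

F0 = init (8 atoms)
F1 = F0 ∪ {above(a,a), above(c,c), above(d,d), above(e,a), above(e,d), above(e,e), clear(a,e), clear(c,e), clear(d,e), inpos(a), inpos(c), inpos(d), on(c), on(d)}  (22 atoms)
F2 = F1 ∪ {above(a,c), above(a,d), above(a,e), above(c,a), above(c,d), above(c,e), above(d,a), above(d,c), above(d,e), clear(a,c), clear(a,d), clear(c,a), clear(c,d), clear(d,a), clear(d,c), clear(e,a), clear(e,c), clear(e,d)}  (40 atoms)
goal ⊆ F2  ⇒  h_max = 2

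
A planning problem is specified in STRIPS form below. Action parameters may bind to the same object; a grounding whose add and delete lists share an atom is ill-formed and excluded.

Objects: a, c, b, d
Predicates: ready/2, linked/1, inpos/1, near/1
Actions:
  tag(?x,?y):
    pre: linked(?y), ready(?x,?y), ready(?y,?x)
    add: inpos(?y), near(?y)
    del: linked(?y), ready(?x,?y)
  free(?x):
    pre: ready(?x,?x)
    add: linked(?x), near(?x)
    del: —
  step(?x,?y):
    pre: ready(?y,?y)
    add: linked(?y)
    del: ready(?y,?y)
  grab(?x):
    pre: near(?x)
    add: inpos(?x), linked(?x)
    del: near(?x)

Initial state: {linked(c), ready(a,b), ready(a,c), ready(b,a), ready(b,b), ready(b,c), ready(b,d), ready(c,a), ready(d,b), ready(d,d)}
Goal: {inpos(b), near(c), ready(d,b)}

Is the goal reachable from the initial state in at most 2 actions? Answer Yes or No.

No

1. tag(a,c)  →  {inpos(c), near(c), ready(a,b), ready(b,a), ready(b,b), ready(b,c), ready(b,d), ready(c,a), ready(d,b), ready(d,d)}
2. free(b)  →  {inpos(c), linked(b), near(b), near(c), ready(a,b), ready(b,a), ready(b,b), ready(b,c), ready(b,d), ready(c,a), ready(d,b), ready(d,d)}
3. tag(a,b)  →  {inpos(b), inpos(c), near(b), near(c), ready(b,a), ready(b,b), ready(b,c), ready(b,d), ready(c,a), ready(d,b), ready(d,d)}
optimal plan length = 3; 3 > 2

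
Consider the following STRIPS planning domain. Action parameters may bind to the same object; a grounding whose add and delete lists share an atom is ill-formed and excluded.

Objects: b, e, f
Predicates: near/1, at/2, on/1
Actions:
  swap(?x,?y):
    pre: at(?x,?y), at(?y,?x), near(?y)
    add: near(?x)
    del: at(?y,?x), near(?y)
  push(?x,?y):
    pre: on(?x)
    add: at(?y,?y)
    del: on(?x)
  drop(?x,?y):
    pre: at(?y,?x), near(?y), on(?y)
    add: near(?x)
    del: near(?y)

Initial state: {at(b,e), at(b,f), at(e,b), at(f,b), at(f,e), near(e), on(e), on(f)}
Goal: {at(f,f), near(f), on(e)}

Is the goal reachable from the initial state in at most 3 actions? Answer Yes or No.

Yes

1. swap(b,e)  →  {at(b,e), at(b,f), at(f,b), at(f,e), near(b), on(e), on(f)}
2. swap(f,b)  →  {at(b,e), at(f,b), at(f,e), near(f), on(e), on(f)}
3. push(f,f)  →  {at(b,e), at(f,b), at(f,e), at(f,f), near(f), on(e)}
optimal plan length = 3; 3 ≤ 3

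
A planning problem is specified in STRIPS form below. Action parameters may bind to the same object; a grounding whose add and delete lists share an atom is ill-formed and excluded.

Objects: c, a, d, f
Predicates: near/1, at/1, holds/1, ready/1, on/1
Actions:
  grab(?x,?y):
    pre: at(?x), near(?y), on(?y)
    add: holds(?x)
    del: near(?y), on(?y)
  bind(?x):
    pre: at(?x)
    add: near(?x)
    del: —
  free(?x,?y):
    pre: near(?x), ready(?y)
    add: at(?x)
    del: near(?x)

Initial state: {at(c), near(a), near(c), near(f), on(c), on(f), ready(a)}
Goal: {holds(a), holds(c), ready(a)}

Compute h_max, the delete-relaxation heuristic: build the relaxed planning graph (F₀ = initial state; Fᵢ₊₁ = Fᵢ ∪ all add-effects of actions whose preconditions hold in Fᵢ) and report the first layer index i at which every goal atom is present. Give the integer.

F0 = init (7 atoms)
F1 = F0 ∪ {at(a), at(f), holds(c)}  (10 atoms)
F2 = F1 ∪ {holds(a), holds(f)}  (12 atoms)
goal ⊆ F2  ⇒  h_max = 2

2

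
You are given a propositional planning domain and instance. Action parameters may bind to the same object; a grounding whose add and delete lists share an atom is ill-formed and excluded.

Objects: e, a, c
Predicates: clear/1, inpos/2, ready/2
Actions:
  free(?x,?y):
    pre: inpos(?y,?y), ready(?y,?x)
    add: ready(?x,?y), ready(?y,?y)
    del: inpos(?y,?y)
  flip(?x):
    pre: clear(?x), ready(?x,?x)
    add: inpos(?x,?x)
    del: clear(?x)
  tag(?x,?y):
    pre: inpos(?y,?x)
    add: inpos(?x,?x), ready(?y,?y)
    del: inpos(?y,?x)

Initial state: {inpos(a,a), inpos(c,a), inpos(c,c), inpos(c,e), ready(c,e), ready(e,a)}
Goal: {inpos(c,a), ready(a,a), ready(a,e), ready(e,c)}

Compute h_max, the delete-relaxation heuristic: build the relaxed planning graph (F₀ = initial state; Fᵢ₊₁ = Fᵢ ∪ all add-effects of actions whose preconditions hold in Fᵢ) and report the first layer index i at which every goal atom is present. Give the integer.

3

F0 = init (6 atoms)
F1 = F0 ∪ {inpos(e,e), ready(c,c), ready(e,c)}  (9 atoms)
F2 = F1 ∪ {ready(a,e), ready(e,e)}  (11 atoms)
F3 = F2 ∪ {ready(a,a)}  (12 atoms)
goal ⊆ F3  ⇒  h_max = 3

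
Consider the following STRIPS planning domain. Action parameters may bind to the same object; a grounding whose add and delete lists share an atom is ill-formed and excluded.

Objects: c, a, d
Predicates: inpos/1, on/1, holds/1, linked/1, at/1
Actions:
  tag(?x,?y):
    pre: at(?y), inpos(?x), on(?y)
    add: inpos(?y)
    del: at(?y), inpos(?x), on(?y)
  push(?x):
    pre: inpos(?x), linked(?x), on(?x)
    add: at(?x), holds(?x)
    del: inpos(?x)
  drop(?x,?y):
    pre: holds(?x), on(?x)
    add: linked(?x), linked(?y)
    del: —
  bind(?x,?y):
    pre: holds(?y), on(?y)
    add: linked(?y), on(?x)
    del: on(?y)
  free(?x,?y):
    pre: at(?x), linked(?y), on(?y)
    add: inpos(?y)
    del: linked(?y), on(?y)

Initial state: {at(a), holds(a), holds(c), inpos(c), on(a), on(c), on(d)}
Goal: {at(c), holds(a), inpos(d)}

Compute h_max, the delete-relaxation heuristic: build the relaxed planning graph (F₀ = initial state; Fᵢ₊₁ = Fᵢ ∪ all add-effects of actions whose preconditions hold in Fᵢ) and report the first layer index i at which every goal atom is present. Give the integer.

2

F0 = init (7 atoms)
F1 = F0 ∪ {inpos(a), linked(a), linked(c), linked(d)}  (11 atoms)
F2 = F1 ∪ {at(c), inpos(d)}  (13 atoms)
goal ⊆ F2  ⇒  h_max = 2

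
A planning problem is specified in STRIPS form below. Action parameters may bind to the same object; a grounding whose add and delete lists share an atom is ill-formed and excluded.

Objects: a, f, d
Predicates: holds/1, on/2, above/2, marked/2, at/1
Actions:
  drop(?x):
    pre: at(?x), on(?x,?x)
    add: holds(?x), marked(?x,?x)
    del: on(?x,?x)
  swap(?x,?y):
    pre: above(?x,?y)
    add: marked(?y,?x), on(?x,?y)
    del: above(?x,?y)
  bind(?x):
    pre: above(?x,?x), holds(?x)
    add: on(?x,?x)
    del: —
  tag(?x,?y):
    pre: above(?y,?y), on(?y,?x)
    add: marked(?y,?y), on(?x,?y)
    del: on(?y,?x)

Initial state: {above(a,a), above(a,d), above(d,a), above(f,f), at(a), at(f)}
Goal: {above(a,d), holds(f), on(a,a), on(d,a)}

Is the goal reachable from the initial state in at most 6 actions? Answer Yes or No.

1. swap(a,a)  →  {above(a,d), above(d,a), above(f,f), at(a), at(f), marked(a,a), on(a,a)}
2. swap(f,f)  →  {above(a,d), above(d,a), at(a), at(f), marked(a,a), marked(f,f), on(a,a), on(f,f)}
3. drop(f)  →  {above(a,d), above(d,a), at(a), at(f), holds(f), marked(a,a), marked(f,f), on(a,a)}
4. swap(d,a)  →  {above(a,d), at(a), at(f), holds(f), marked(a,a), marked(a,d), marked(f,f), on(a,a), on(d,a)}
optimal plan length = 4; 4 ≤ 6

Yes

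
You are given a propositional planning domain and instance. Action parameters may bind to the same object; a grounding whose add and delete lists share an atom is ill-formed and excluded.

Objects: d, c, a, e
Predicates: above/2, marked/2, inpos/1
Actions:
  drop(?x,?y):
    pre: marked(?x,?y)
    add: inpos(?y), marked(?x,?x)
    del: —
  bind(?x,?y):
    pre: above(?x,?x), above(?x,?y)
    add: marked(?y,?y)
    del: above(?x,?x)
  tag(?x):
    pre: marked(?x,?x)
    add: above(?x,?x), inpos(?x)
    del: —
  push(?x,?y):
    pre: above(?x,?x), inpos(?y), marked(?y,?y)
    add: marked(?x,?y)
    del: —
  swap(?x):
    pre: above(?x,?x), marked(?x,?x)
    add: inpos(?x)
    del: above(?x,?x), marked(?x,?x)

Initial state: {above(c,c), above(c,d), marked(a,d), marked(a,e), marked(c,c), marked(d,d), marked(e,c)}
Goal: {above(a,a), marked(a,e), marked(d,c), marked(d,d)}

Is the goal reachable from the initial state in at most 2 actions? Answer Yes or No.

1. drop(c,c)  →  {above(c,c), above(c,d), inpos(c), marked(a,d), marked(a,e), marked(c,c), marked(d,d), marked(e,c)}
2. drop(a,d)  →  {above(c,c), above(c,d), inpos(c), inpos(d), marked(a,a), marked(a,d), marked(a,e), marked(c,c), marked(d,d), marked(e,c)}
3. tag(d)  →  {above(c,c), above(c,d), above(d,d), inpos(c), inpos(d), marked(a,a), marked(a,d), marked(a,e), marked(c,c), marked(d,d), marked(e,c)}
4. tag(a)  →  {above(a,a), above(c,c), above(c,d), above(d,d), inpos(a), inpos(c), inpos(d), marked(a,a), marked(a,d), marked(a,e), marked(c,c), marked(d,d), marked(e,c)}
5. push(d,c)  →  {above(a,a), above(c,c), above(c,d), above(d,d), inpos(a), inpos(c), inpos(d), marked(a,a), marked(a,d), marked(a,e), marked(c,c), marked(d,c), marked(d,d), marked(e,c)}
optimal plan length = 5; 5 > 2

No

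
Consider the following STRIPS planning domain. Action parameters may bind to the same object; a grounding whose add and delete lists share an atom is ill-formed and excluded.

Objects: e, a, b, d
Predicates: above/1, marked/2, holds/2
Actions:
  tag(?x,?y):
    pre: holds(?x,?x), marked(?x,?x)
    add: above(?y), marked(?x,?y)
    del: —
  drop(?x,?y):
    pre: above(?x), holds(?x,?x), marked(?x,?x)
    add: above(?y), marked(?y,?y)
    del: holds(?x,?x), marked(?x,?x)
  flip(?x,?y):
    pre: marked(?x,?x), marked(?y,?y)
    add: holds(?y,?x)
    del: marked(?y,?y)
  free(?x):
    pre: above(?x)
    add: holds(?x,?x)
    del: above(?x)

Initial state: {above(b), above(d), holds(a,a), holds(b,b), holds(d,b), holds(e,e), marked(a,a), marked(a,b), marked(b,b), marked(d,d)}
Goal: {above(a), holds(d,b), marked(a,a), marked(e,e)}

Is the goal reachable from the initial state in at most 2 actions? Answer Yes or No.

1. tag(a,a)  →  {above(a), above(b), above(d), holds(a,a), holds(b,b), holds(d,b), holds(e,e), marked(a,a), marked(a,b), marked(b,b), marked(d,d)}
2. drop(b,e)  →  {above(a), above(b), above(d), above(e), holds(a,a), holds(d,b), holds(e,e), marked(a,a), marked(a,b), marked(d,d), marked(e,e)}
optimal plan length = 2; 2 ≤ 2

Yes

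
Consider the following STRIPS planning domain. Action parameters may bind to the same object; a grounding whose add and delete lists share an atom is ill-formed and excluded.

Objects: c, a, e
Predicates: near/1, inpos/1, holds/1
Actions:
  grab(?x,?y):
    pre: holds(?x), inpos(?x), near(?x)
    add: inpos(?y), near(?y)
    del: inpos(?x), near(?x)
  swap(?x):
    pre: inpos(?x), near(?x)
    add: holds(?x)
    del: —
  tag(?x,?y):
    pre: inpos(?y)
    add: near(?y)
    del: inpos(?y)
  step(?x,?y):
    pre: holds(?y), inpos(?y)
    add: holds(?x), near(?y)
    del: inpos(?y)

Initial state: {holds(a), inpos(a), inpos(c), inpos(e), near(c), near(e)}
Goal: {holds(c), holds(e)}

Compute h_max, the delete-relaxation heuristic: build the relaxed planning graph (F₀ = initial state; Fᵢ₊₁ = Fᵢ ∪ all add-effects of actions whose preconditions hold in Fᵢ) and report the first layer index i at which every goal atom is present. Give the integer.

F0 = init (6 atoms)
F1 = F0 ∪ {holds(c), holds(e), near(a)}  (9 atoms)
goal ⊆ F1  ⇒  h_max = 1

1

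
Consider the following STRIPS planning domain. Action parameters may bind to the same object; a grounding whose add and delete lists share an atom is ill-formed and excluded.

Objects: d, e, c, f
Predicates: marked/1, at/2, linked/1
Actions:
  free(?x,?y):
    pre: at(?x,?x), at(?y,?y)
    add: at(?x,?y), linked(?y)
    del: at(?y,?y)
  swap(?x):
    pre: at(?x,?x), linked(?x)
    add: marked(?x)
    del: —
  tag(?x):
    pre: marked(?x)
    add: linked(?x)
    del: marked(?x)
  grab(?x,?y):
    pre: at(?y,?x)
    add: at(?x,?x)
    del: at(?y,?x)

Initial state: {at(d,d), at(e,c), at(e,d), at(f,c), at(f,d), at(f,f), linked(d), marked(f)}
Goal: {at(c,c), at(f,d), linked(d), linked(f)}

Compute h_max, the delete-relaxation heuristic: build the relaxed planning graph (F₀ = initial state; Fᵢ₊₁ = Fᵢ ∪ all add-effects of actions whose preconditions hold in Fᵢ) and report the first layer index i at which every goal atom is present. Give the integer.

F0 = init (8 atoms)
F1 = F0 ∪ {at(c,c), at(d,f), linked(f), marked(d)}  (12 atoms)
goal ⊆ F1  ⇒  h_max = 1

1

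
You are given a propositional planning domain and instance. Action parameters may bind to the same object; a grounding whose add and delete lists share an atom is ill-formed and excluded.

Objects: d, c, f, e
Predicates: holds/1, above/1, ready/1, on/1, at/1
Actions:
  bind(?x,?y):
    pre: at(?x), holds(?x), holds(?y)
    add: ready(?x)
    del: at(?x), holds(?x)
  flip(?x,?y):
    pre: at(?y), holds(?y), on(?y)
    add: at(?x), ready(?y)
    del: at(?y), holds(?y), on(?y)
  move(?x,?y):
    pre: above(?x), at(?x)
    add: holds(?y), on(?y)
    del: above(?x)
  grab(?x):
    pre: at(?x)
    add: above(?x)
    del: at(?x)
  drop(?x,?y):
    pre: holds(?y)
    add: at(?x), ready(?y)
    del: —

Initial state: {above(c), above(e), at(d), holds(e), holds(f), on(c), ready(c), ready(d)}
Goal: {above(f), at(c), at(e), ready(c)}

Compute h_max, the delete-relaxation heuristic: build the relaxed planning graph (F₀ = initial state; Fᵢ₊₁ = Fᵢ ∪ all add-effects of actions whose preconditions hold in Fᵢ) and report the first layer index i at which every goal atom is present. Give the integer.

2

F0 = init (8 atoms)
F1 = F0 ∪ {above(d), at(c), at(e), at(f), ready(e), ready(f)}  (14 atoms)
F2 = F1 ∪ {above(f), holds(c), holds(d), on(d), on(e), on(f)}  (20 atoms)
goal ⊆ F2  ⇒  h_max = 2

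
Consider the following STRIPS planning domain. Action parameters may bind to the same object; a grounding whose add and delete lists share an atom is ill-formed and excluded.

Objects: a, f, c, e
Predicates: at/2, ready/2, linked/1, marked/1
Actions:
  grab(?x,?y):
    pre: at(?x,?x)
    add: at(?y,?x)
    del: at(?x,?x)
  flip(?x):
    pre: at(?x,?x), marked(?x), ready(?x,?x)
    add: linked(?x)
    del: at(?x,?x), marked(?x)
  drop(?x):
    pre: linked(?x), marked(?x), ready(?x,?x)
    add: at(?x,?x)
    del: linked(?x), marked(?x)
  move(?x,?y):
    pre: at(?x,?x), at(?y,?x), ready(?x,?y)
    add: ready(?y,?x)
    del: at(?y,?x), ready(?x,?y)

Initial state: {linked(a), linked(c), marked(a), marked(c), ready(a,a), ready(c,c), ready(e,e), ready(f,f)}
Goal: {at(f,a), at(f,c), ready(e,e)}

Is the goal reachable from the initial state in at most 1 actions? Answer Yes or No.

1. drop(a)  →  {at(a,a), linked(c), marked(c), ready(a,a), ready(c,c), ready(e,e), ready(f,f)}
2. grab(a,f)  →  {at(f,a), linked(c), marked(c), ready(a,a), ready(c,c), ready(e,e), ready(f,f)}
3. drop(c)  →  {at(c,c), at(f,a), ready(a,a), ready(c,c), ready(e,e), ready(f,f)}
4. grab(c,f)  →  {at(f,a), at(f,c), ready(a,a), ready(c,c), ready(e,e), ready(f,f)}
optimal plan length = 4; 4 > 1

No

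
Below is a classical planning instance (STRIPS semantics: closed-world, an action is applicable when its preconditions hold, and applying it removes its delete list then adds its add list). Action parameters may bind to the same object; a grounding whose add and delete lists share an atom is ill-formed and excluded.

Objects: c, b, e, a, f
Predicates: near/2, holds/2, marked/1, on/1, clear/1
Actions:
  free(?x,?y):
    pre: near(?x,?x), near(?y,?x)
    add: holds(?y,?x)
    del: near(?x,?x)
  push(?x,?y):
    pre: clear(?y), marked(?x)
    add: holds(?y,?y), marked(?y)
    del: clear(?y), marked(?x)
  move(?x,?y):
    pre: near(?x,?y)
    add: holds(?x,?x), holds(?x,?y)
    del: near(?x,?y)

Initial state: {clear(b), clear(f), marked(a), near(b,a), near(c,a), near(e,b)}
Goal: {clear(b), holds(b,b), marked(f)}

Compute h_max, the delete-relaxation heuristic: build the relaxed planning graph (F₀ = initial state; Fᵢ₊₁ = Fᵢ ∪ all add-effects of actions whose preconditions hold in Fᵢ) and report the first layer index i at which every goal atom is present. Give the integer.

F0 = init (6 atoms)
F1 = F0 ∪ {holds(b,a), holds(b,b), holds(c,a), holds(c,c), holds(e,b), holds(e,e), holds(f,f), marked(b), marked(f)}  (15 atoms)
goal ⊆ F1  ⇒  h_max = 1

1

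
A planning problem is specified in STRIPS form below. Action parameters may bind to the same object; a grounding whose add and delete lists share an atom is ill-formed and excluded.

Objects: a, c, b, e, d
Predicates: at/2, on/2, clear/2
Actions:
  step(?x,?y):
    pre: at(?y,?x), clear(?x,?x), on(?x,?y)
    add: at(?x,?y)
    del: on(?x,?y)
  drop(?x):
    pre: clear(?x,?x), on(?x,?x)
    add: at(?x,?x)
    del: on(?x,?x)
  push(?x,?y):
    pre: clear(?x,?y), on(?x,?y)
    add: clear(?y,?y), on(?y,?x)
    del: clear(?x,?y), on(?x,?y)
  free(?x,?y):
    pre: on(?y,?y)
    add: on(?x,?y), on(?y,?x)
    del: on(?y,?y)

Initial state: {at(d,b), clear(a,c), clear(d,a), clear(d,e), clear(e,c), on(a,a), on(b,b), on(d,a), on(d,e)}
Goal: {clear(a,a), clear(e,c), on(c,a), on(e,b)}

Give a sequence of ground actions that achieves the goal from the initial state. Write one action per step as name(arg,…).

push(d,a); free(c,a); free(e,b)

1. push(d,a)  →  {at(d,b), clear(a,a), clear(a,c), clear(d,e), clear(e,c), on(a,a), on(a,d), on(b,b), on(d,e)}
2. free(c,a)  →  {at(d,b), clear(a,a), clear(a,c), clear(d,e), clear(e,c), on(a,c), on(a,d), on(b,b), on(c,a), on(d,e)}
3. free(e,b)  →  {at(d,b), clear(a,a), clear(a,c), clear(d,e), clear(e,c), on(a,c), on(a,d), on(b,e), on(c,a), on(d,e), on(e,b)}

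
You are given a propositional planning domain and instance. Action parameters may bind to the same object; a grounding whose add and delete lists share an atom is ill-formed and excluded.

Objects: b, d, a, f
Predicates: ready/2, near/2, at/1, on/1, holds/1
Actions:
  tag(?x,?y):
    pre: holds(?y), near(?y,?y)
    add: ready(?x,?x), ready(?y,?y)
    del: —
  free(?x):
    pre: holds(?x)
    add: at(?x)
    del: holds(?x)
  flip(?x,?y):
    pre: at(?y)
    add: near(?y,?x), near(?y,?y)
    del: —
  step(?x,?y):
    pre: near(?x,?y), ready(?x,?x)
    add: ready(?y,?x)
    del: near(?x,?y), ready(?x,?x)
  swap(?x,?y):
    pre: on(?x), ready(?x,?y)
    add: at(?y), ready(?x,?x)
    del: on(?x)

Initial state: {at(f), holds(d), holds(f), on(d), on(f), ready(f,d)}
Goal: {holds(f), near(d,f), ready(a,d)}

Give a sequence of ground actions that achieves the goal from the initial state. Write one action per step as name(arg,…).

swap(f,d); flip(a,d); tag(b,d); flip(f,d); step(d,a)

1. swap(f,d)  →  {at(d), at(f), holds(d), holds(f), on(d), ready(f,d), ready(f,f)}
2. flip(a,d)  →  {at(d), at(f), holds(d), holds(f), near(d,a), near(d,d), on(d), ready(f,d), ready(f,f)}
3. tag(b,d)  →  {at(d), at(f), holds(d), holds(f), near(d,a), near(d,d), on(d), ready(b,b), ready(d,d), ready(f,d), ready(f,f)}
4. flip(f,d)  →  {at(d), at(f), holds(d), holds(f), near(d,a), near(d,d), near(d,f), on(d), ready(b,b), ready(d,d), ready(f,d), ready(f,f)}
5. step(d,a)  →  {at(d), at(f), holds(d), holds(f), near(d,d), near(d,f), on(d), ready(a,d), ready(b,b), ready(f,d), ready(f,f)}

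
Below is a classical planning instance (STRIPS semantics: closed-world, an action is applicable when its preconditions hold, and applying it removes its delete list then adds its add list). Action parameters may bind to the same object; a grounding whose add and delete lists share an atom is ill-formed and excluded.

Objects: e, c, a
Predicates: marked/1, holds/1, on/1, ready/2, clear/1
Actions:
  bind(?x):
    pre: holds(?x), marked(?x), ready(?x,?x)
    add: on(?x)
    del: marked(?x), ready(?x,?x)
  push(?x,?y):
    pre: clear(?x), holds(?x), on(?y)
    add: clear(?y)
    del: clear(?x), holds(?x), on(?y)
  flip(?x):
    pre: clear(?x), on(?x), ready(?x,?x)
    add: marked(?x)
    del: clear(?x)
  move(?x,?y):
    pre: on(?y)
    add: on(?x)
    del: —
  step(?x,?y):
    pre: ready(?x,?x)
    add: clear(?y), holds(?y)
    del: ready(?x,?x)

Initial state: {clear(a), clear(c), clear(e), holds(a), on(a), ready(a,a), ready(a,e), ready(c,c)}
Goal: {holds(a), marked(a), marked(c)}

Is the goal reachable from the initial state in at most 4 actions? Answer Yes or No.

1. flip(a)  →  {clear(c), clear(e), holds(a), marked(a), on(a), ready(a,a), ready(a,e), ready(c,c)}
2. move(c,a)  →  {clear(c), clear(e), holds(a), marked(a), on(a), on(c), ready(a,a), ready(a,e), ready(c,c)}
3. flip(c)  →  {clear(e), holds(a), marked(a), marked(c), on(a), on(c), ready(a,a), ready(a,e), ready(c,c)}
optimal plan length = 3; 3 ≤ 4

Yes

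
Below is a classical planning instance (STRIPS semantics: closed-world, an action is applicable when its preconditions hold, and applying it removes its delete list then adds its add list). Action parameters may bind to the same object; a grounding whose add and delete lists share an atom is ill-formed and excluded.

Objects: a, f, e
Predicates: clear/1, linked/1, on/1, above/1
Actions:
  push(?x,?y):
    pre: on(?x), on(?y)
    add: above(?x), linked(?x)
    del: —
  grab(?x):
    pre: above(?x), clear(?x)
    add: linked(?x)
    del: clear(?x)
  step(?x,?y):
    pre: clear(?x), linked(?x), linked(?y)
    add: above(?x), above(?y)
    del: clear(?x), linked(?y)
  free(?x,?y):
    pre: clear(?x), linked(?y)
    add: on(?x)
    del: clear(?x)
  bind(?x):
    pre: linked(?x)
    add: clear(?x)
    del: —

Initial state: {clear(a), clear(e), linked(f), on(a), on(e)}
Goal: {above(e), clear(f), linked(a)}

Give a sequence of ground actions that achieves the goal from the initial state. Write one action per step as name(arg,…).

1. push(a,a)  →  {above(a), clear(a), clear(e), linked(a), linked(f), on(a), on(e)}
2. push(e,a)  →  {above(a), above(e), clear(a), clear(e), linked(a), linked(e), linked(f), on(a), on(e)}
3. bind(f)  →  {above(a), above(e), clear(a), clear(e), clear(f), linked(a), linked(e), linked(f), on(a), on(e)}

push(a,a); push(e,a); bind(f)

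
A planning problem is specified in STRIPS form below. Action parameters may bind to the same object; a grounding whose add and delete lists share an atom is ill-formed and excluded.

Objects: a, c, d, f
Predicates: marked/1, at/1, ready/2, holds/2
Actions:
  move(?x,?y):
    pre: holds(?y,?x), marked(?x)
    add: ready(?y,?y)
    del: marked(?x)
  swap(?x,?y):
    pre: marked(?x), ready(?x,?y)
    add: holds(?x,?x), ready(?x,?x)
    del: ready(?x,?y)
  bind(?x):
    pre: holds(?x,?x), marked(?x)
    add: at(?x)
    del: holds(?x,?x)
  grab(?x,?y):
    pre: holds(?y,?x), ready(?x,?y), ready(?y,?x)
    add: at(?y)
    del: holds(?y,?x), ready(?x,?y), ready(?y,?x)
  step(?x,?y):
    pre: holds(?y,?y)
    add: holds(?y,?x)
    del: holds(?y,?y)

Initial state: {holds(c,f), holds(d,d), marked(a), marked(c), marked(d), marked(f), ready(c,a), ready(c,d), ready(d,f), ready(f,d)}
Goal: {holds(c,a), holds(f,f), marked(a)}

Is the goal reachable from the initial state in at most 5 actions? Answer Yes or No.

Yes

1. swap(c,a)  →  {holds(c,c), holds(c,f), holds(d,d), marked(a), marked(c), marked(d), marked(f), ready(c,c), ready(c,d), ready(d,f), ready(f,d)}
2. swap(f,d)  →  {holds(c,c), holds(c,f), holds(d,d), holds(f,f), marked(a), marked(c), marked(d), marked(f), ready(c,c), ready(c,d), ready(d,f), ready(f,f)}
3. step(a,c)  →  {holds(c,a), holds(c,f), holds(d,d), holds(f,f), marked(a), marked(c), marked(d), marked(f), ready(c,c), ready(c,d), ready(d,f), ready(f,f)}
optimal plan length = 3; 3 ≤ 5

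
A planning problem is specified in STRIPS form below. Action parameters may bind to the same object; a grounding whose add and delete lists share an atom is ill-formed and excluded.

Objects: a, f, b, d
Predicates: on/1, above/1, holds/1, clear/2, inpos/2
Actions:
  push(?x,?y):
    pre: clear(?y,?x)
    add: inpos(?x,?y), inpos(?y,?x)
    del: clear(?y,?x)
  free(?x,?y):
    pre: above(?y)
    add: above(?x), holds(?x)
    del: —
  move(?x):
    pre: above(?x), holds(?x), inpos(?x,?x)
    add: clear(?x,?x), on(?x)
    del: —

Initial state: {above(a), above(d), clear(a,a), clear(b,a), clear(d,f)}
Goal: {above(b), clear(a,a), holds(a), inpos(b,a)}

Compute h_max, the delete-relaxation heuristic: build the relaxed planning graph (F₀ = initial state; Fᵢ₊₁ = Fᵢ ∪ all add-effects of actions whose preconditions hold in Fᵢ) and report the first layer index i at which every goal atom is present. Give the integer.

F0 = init (5 atoms)
F1 = F0 ∪ {above(b), above(f), holds(a), holds(b), holds(d), holds(f), inpos(a,a), inpos(a,b), inpos(b,a), inpos(d,f), inpos(f,d)}  (16 atoms)
goal ⊆ F1  ⇒  h_max = 1

1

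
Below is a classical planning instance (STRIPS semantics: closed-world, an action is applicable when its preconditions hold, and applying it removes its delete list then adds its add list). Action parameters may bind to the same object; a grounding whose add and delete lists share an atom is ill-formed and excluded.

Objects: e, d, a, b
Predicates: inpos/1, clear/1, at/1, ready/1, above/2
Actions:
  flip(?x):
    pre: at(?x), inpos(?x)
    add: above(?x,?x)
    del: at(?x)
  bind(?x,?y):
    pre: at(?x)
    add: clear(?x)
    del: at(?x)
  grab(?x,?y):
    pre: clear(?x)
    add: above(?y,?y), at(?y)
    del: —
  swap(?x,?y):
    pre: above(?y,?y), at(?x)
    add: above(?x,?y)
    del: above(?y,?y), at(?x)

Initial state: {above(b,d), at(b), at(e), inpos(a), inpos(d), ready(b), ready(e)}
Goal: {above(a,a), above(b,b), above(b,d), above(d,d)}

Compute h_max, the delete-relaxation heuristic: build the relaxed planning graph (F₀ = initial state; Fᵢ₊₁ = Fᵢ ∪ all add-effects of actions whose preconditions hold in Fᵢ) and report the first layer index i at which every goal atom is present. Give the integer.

2

F0 = init (7 atoms)
F1 = F0 ∪ {clear(b), clear(e)}  (9 atoms)
F2 = F1 ∪ {above(a,a), above(b,b), above(d,d), above(e,e), at(a), at(d)}  (15 atoms)
goal ⊆ F2  ⇒  h_max = 2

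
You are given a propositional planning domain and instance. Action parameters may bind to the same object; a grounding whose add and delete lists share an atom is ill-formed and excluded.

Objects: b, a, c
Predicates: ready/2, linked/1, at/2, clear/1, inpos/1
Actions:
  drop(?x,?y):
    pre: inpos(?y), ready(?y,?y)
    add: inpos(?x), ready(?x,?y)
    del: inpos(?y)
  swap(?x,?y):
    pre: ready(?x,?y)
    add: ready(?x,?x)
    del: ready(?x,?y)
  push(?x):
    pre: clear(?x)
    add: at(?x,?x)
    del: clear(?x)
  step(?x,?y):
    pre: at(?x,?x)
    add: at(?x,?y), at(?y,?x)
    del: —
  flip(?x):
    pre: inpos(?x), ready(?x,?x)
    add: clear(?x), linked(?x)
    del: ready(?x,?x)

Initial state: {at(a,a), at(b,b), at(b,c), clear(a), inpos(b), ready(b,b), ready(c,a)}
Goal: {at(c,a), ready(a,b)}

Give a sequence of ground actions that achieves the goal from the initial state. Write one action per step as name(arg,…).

drop(a,b); step(a,c)

1. drop(a,b)  →  {at(a,a), at(b,b), at(b,c), clear(a), inpos(a), ready(a,b), ready(b,b), ready(c,a)}
2. step(a,c)  →  {at(a,a), at(a,c), at(b,b), at(b,c), at(c,a), clear(a), inpos(a), ready(a,b), ready(b,b), ready(c,a)}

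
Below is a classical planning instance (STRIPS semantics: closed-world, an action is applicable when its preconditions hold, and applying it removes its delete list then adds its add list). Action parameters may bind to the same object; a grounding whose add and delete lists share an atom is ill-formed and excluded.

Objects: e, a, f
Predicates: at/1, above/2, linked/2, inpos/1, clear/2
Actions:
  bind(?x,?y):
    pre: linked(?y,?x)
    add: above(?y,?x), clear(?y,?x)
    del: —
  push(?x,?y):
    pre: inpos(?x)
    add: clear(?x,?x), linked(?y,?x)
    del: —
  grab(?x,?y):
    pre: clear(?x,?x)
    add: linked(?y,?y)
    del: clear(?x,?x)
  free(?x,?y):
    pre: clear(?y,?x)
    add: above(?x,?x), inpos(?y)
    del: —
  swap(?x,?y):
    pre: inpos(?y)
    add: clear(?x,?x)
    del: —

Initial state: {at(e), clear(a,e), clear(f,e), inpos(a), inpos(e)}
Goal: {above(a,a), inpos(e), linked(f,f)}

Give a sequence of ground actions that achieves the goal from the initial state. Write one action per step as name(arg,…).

push(a,e); free(a,a); grab(a,f)

1. push(a,e)  →  {at(e), clear(a,a), clear(a,e), clear(f,e), inpos(a), inpos(e), linked(e,a)}
2. free(a,a)  →  {above(a,a), at(e), clear(a,a), clear(a,e), clear(f,e), inpos(a), inpos(e), linked(e,a)}
3. grab(a,f)  →  {above(a,a), at(e), clear(a,e), clear(f,e), inpos(a), inpos(e), linked(e,a), linked(f,f)}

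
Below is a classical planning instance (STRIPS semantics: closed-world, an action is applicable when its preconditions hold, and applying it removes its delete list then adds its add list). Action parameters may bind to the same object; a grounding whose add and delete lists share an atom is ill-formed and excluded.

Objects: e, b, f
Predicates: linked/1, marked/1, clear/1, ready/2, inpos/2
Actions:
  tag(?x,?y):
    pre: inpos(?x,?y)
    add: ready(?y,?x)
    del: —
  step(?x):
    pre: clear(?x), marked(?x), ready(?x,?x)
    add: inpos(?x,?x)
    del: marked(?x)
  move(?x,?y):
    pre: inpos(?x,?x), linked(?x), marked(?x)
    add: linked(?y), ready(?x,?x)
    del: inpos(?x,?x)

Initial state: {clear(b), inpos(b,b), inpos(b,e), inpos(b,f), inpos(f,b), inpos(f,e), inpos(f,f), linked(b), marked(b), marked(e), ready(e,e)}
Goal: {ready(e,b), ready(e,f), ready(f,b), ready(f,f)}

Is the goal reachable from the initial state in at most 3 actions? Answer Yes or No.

1. tag(b,e)  →  {clear(b), inpos(b,b), inpos(b,e), inpos(b,f), inpos(f,b), inpos(f,e), inpos(f,f), linked(b), marked(b), marked(e), ready(e,b), ready(e,e)}
2. tag(b,f)  →  {clear(b), inpos(b,b), inpos(b,e), inpos(b,f), inpos(f,b), inpos(f,e), inpos(f,f), linked(b), marked(b), marked(e), ready(e,b), ready(e,e), ready(f,b)}
3. tag(f,e)  →  {clear(b), inpos(b,b), inpos(b,e), inpos(b,f), inpos(f,b), inpos(f,e), inpos(f,f), linked(b), marked(b), marked(e), ready(e,b), ready(e,e), ready(e,f), ready(f,b)}
4. tag(f,f)  →  {clear(b), inpos(b,b), inpos(b,e), inpos(b,f), inpos(f,b), inpos(f,e), inpos(f,f), linked(b), marked(b), marked(e), ready(e,b), ready(e,e), ready(e,f), ready(f,b), ready(f,f)}
optimal plan length = 4; 4 > 3

No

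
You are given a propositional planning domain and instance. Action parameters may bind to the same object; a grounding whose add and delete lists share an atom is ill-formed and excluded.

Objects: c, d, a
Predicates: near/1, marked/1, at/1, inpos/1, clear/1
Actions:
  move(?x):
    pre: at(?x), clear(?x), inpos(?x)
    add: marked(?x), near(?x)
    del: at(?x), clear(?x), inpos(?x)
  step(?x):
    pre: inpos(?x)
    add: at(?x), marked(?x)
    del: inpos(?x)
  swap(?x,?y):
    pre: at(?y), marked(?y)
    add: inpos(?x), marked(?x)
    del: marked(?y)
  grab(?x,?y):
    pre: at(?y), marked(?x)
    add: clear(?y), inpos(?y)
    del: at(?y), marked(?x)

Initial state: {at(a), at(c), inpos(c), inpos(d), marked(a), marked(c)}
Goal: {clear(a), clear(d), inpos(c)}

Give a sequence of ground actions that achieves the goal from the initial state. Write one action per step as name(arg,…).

step(d); grab(c,d); grab(d,a)

1. step(d)  →  {at(a), at(c), at(d), inpos(c), marked(a), marked(c), marked(d)}
2. grab(c,d)  →  {at(a), at(c), clear(d), inpos(c), inpos(d), marked(a), marked(d)}
3. grab(d,a)  →  {at(c), clear(a), clear(d), inpos(a), inpos(c), inpos(d), marked(a)}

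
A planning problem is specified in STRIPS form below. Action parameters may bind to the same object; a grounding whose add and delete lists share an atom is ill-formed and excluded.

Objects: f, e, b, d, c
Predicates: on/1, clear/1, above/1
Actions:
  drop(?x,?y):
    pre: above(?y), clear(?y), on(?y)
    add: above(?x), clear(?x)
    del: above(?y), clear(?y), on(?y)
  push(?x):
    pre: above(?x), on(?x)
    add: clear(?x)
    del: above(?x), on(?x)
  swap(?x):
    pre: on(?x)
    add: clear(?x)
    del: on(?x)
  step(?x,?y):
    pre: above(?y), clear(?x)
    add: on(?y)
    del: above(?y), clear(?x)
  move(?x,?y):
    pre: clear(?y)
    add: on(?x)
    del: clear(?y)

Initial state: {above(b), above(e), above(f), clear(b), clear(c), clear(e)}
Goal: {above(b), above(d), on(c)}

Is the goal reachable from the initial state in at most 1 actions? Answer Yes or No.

1. move(e,b)  →  {above(b), above(e), above(f), clear(c), clear(e), on(e)}
2. drop(d,e)  →  {above(b), above(d), above(f), clear(c), clear(d)}
3. move(c,d)  →  {above(b), above(d), above(f), clear(c), on(c)}
optimal plan length = 3; 3 > 1

No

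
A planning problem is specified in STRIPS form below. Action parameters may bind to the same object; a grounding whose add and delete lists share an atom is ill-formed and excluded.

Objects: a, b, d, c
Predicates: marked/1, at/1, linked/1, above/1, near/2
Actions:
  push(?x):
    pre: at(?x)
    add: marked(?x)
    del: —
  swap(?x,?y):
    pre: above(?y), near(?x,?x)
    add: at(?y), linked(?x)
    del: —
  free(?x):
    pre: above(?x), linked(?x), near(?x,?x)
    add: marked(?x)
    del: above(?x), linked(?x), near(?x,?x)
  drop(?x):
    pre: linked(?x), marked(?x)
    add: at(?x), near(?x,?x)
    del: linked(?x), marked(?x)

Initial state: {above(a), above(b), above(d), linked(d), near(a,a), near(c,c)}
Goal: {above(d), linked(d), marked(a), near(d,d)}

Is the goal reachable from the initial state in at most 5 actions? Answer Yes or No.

Yes

1. swap(a,d)  →  {above(a), above(b), above(d), at(d), linked(a), linked(d), near(a,a), near(c,c)}
2. push(d)  →  {above(a), above(b), above(d), at(d), linked(a), linked(d), marked(d), near(a,a), near(c,c)}
3. free(a)  →  {above(b), above(d), at(d), linked(d), marked(a), marked(d), near(c,c)}
4. drop(d)  →  {above(b), above(d), at(d), marked(a), near(c,c), near(d,d)}
5. swap(d,b)  →  {above(b), above(d), at(b), at(d), linked(d), marked(a), near(c,c), near(d,d)}
optimal plan length = 5; 5 ≤ 5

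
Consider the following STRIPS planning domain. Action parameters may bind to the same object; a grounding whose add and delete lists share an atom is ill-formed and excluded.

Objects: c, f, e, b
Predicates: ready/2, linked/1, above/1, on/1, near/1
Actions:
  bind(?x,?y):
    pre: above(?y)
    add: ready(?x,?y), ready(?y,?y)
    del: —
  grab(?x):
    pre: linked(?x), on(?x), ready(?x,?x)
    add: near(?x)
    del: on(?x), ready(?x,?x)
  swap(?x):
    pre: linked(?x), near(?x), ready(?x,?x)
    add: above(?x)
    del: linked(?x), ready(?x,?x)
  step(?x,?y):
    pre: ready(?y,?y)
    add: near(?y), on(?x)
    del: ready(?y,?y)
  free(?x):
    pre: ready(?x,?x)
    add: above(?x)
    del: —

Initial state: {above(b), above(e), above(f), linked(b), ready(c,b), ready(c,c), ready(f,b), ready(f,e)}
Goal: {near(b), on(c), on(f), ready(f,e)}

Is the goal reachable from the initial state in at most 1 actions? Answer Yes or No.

1. bind(c,b)  →  {above(b), above(e), above(f), linked(b), ready(b,b), ready(c,b), ready(c,c), ready(f,b), ready(f,e)}
2. step(c,c)  →  {above(b), above(e), above(f), linked(b), near(c), on(c), ready(b,b), ready(c,b), ready(f,b), ready(f,e)}
3. step(f,b)  →  {above(b), above(e), above(f), linked(b), near(b), near(c), on(c), on(f), ready(c,b), ready(f,b), ready(f,e)}
optimal plan length = 3; 3 > 1

No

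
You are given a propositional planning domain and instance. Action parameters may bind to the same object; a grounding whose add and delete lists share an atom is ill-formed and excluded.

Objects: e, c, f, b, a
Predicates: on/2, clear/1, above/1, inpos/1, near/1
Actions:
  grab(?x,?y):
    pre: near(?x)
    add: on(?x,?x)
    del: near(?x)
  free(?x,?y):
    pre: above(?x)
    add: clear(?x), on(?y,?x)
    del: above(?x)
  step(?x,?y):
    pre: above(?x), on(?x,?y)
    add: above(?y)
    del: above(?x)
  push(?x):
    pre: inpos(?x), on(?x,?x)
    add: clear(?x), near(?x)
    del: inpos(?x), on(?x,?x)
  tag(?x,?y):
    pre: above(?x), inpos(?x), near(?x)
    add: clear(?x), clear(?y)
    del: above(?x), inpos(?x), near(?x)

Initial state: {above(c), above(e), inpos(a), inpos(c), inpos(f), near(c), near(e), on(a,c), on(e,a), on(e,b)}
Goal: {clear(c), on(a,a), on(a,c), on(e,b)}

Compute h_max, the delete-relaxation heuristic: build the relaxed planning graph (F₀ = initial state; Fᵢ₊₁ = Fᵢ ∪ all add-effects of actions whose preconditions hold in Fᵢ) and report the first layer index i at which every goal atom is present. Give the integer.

2

F0 = init (10 atoms)
F1 = F0 ∪ {above(a), above(b), clear(a), clear(b), clear(c), clear(e), clear(f), on(a,e), on(b,c), on(b,e), on(c,c), on(c,e), on(e,c), on(e,e), on(f,c), on(f,e)}  (26 atoms)
F2 = F1 ∪ {on(a,a), on(a,b), on(b,a), on(b,b), on(c,a), on(c,b), on(f,a), on(f,b)}  (34 atoms)
goal ⊆ F2  ⇒  h_max = 2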